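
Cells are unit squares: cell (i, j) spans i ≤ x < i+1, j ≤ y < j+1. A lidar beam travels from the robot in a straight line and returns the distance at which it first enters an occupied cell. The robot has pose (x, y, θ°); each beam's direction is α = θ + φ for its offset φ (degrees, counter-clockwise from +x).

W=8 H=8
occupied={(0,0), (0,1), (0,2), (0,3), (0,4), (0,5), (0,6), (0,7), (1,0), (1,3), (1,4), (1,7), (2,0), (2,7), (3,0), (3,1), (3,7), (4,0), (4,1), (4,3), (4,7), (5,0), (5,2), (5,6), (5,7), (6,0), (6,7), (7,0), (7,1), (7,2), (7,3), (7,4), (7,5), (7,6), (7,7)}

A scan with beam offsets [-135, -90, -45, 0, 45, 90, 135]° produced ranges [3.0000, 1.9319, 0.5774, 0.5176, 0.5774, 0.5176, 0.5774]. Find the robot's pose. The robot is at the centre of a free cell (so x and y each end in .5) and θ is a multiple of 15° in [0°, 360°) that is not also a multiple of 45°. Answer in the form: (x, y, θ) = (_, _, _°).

(x, y, θ) = (6.5, 6.5, 15°)

The pose lattice has 29·16 = 464 candidates. Test each by forward raycasting.
  (3.5, 2.5, 150°): beam 1 = 1.5529 ≠ 3.0000 ✗
  (5.5, 5.5, 300°): beam 1 = 4.6587 ≠ 3.0000 ✗
  (5.5, 1.5, 240°): beam 1 = 0.5176 ≠ 3.0000 ✗
  (4.5, 6.5, 255°): beam 1 = 0.5774 ≠ 3.0000 ✗
  …
  (6.5, 6.5, 15°): r_1=3.0000, r_2=1.9319, r_3=0.5774, r_4=0.5176, r_5=0.5774, r_6=0.5176, r_7=0.5774 — all match ✓
No second candidate reproduces the full scan.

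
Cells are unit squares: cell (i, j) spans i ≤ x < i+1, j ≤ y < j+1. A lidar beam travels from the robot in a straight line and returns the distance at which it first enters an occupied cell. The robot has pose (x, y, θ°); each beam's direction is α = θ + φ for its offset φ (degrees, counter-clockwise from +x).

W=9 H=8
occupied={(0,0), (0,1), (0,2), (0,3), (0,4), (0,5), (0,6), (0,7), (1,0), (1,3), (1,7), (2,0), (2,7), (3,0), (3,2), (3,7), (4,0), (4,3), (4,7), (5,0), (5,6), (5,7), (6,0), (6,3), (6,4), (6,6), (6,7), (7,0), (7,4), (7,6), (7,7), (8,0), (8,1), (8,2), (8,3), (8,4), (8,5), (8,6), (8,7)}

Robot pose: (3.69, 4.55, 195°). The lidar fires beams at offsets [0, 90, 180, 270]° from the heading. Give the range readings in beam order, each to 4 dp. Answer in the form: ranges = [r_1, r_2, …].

ranges = [2.1250, 1.1977, 4.4620, 2.5364]

beam 1: φ=0°, α=195°
  direction (-0.9659, -0.2588); cell (3,4); t to first gridline: x 0.7143, y 2.1250 (then +1.0353 / +3.8637)
    (2,4) via x @ 0.7143
    (1,4) via x @ 1.7496
    (1,3) via y @ 2.1250  # hit
  → r_1 = 2.1250
beam 2: φ=90°, α=285°
  direction (0.2588, -0.9659); cell (3,4); t to first gridline: x 1.1977, y 0.5694 (then +3.8637 / +1.0353)
    (3,3) via y @ 0.5694
    (4,3) via x @ 1.1977  # hit
  → r_2 = 1.1977
beam 3: φ=180°, α=15°
  direction (0.9659, 0.2588); cell (3,4); t to first gridline: x 0.3209, y 1.7387 (then +1.0353 / +3.8637)
    (4,4) via x @ 0.3209
    (5,4) via x @ 1.3562
    (5,5) via y @ 1.7387
    (6,5) via x @ 2.3915
    (7,5) via x @ 3.4268
    (8,5) via x @ 4.4620  # hit
  → r_3 = 4.4620
beam 4: φ=270°, α=105°
  direction (-0.2588, 0.9659); cell (3,4); t to first gridline: x 2.6660, y 0.4659 (then +3.8637 / +1.0353)
    (3,5) via y @ 0.4659
    (3,6) via y @ 1.5012
    (3,7) via y @ 2.5364  # hit
  → r_4 = 2.5364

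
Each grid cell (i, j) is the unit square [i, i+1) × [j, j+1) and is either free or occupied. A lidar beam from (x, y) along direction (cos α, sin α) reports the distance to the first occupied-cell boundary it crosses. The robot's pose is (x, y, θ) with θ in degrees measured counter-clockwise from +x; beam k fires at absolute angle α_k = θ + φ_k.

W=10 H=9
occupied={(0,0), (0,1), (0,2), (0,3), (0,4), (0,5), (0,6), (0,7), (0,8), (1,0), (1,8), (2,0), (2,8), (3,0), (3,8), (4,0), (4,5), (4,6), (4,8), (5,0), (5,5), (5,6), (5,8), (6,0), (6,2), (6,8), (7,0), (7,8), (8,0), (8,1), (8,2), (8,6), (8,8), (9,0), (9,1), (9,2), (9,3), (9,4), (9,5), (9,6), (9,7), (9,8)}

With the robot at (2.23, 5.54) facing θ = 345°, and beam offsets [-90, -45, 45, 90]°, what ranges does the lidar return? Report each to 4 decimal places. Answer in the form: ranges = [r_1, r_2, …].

beam 1: φ=-90°, α=255°
  dir = (cos 255°, sin 255°) = (-0.2588, -0.9659); from cell (2,5)
  next x-line at t=0.8887, next y-line at t=0.5590; Δt_x=3.8637, Δt_y=1.0353
    y: enter (2,4) at t=0.5590
    x: enter (1,4) at t=0.8887
    y: enter (1,3) at t=1.5943
    y: enter (1,2) at t=2.6296
    y: enter (1,1) at t=3.6649
    y: enter (1,0) at t=4.7002 ← occupied
  → r_1 = 4.7002
beam 2: φ=-45°, α=300°
  dir = (cos 300°, sin 300°) = (0.5000, -0.8660); from cell (2,5)
  next x-line at t=1.5400, next y-line at t=0.6235; Δt_x=2.0000, Δt_y=1.1547
    y: enter (2,4) at t=0.6235
    x: enter (3,4) at t=1.5400
    y: enter (3,3) at t=1.7782
    y: enter (3,2) at t=2.9329
    x: enter (4,2) at t=3.5400
    y: enter (4,1) at t=4.0876
    y: enter (4,0) at t=5.2423 ← occupied
  → r_2 = 5.2423
beam 3: φ=45°, α=30°
  dir = (cos 30°, sin 30°) = (0.8660, 0.5000); from cell (2,5)
  next x-line at t=0.8891, next y-line at t=0.9200; Δt_x=1.1547, Δt_y=2.0000
    x: enter (3,5) at t=0.8891
    y: enter (3,6) at t=0.9200
    x: enter (4,6) at t=2.0438 ← occupied
  → r_3 = 2.0438
beam 4: φ=90°, α=75°
  dir = (cos 75°, sin 75°) = (0.2588, 0.9659); from cell (2,5)
  next x-line at t=2.9751, next y-line at t=0.4762; Δt_x=3.8637, Δt_y=1.0353
    y: enter (2,6) at t=0.4762
    y: enter (2,7) at t=1.5115
    y: enter (2,8) at t=2.5468 ← occupied
  → r_4 = 2.5468

ranges = [4.7002, 5.2423, 2.0438, 2.5468]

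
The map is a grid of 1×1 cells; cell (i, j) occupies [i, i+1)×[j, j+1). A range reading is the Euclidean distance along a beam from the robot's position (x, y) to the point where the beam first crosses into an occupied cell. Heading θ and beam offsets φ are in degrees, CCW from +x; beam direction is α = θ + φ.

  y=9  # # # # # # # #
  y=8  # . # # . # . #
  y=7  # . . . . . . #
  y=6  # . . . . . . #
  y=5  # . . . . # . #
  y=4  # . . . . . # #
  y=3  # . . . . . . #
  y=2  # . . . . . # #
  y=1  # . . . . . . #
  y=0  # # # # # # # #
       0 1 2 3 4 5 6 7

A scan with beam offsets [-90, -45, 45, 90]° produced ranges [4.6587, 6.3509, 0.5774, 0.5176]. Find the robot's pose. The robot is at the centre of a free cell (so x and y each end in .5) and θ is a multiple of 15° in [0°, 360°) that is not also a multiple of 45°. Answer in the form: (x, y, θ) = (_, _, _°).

(x, y, θ) = (1.5, 3.5, 105°)

Candidates: 42 free-cell centres × 16 headings = 672 poses. Raycast each; keep the one whose scan matches to 4 dp.
  (2.5, 5.5, 75°): beam 1 = 3.6235 ≠ 4.6587 ✗
  (1.5, 2.5, 105°): beam 1 = 5.6940 ≠ 4.6587 ✗
  (1.5, 6.5, 120°): beam 1 = 4.0415 ≠ 4.6587 ✗
  (3.5, 3.5, 330°): beam 1 = 2.8868 ≠ 4.6587 ✗
  (3.5, 6.5, 330°): beam 1 = 5.0000 ≠ 4.6587 ✗
  …
  (1.5, 3.5, 105°): r_1=4.6587, r_2=6.3509, r_3=0.5774, r_4=0.5176 — all match ✓
Unique over the lattice → pose = (1.5, 3.5, 105°).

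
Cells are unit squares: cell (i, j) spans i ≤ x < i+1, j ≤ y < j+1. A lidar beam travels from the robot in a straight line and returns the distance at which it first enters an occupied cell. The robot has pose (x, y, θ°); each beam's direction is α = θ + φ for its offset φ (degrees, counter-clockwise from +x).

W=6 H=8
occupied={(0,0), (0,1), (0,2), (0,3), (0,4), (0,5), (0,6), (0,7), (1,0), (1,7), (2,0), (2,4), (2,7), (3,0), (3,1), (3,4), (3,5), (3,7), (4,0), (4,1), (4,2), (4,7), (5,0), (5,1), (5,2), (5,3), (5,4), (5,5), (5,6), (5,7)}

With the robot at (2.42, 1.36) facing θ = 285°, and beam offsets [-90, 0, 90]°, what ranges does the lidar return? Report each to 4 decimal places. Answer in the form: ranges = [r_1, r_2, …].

beam 1: φ=-90°, α=195°
  d=(-0.9659,-0.2588)  start (2,1)  tX=0.4348 tY=1.3909  stride 1/|dx|=1.0353 1/|dy|=3.8637
    cross x-line → (1,1), t=0.4348
    cross y-line → (1,0), t=1.3909 (wall)
  → r_1 = 1.3909
beam 2: φ=0°, α=285°
  d=(0.2588,-0.9659)  start (2,1)  tX=2.2409 tY=0.3727  stride 1/|dx|=3.8637 1/|dy|=1.0353
    cross y-line → (2,0), t=0.3727 (wall)
  → r_2 = 0.3727
beam 3: φ=90°, α=15°
  d=(0.9659,0.2588)  start (2,1)  tX=0.6005 tY=2.4728  stride 1/|dx|=1.0353 1/|dy|=3.8637
    cross x-line → (3,1), t=0.6005 (wall)
  → r_3 = 0.6005

ranges = [1.3909, 0.3727, 0.6005]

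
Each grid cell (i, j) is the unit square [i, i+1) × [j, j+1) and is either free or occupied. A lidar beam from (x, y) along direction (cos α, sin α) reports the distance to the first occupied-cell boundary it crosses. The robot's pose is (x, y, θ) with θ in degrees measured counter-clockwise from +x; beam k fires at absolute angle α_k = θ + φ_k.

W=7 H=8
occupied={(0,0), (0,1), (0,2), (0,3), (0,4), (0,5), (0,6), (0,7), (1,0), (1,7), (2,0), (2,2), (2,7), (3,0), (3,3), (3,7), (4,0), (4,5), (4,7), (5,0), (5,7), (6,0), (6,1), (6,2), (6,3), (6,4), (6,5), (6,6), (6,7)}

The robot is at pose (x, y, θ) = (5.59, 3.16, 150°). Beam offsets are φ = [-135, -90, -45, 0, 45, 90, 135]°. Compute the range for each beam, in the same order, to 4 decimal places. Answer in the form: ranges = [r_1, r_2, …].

beam 1: φ=-135°, α=15°
  cosα=0.9659 sinα=0.2588 | (5,3) | tMaxX 0.4245 tMaxY 3.2455 | tΔX 1.0353 tΔY 3.8637
    t=0.4245 [x] (6,3) — stop
  → r_1 = 0.4245
beam 2: φ=-90°, α=60°
  cosα=0.5000 sinα=0.8660 | (5,3) | tMaxX 0.8200 tMaxY 0.9699 | tΔX 2.0000 tΔY 1.1547
    t=0.8200 [x] (6,3) — stop
  → r_2 = 0.8200
beam 3: φ=-45°, α=105°
  cosα=-0.2588 sinα=0.9659 | (5,3) | tMaxX 2.2796 tMaxY 0.8696 | tΔX 3.8637 tΔY 1.0353
    t=0.8696 [y] (5,4)
    t=1.9049 [y] (5,5)
    t=2.2796 [x] (4,5) — stop
  → r_3 = 2.2796
beam 4: φ=0°, α=150°
  cosα=-0.8660 sinα=0.5000 | (5,3) | tMaxX 0.6813 tMaxY 1.6800 | tΔX 1.1547 tΔY 2.0000
    t=0.6813 [x] (4,3)
    t=1.6800 [y] (4,4)
    t=1.8360 [x] (3,4)
    t=2.9907 [x] (2,4)
    t=3.6800 [y] (2,5)
    t=4.1454 [x] (1,5)
    t=5.3001 [x] (0,5) — stop
  → r_4 = 5.3001
beam 5: φ=45°, α=195°
  cosα=-0.9659 sinα=-0.2588 | (5,3) | tMaxX 0.6108 tMaxY 0.6182 | tΔX 1.0353 tΔY 3.8637
    t=0.6108 [x] (4,3)
    t=0.6182 [y] (4,2)
    t=1.6461 [x] (3,2)
    t=2.6814 [x] (2,2) — stop
  → r_5 = 2.6814
beam 6: φ=90°, α=240°
  cosα=-0.5000 sinα=-0.8660 | (5,3) | tMaxX 1.1800 tMaxY 0.1848 | tΔX 2.0000 tΔY 1.1547
    t=0.1848 [y] (5,2)
    t=1.1800 [x] (4,2)
    t=1.3395 [y] (4,1)
    t=2.4942 [y] (4,0) — stop
  → r_6 = 2.4942
beam 7: φ=135°, α=285°
  cosα=0.2588 sinα=-0.9659 | (5,3) | tMaxX 1.5841 tMaxY 0.1656 | tΔX 3.8637 tΔY 1.0353
    t=0.1656 [y] (5,2)
    t=1.2009 [y] (5,1)
    t=1.5841 [x] (6,1) — stop
  → r_7 = 1.5841

ranges = [0.4245, 0.8200, 2.2796, 5.3001, 2.6814, 2.4942, 1.5841]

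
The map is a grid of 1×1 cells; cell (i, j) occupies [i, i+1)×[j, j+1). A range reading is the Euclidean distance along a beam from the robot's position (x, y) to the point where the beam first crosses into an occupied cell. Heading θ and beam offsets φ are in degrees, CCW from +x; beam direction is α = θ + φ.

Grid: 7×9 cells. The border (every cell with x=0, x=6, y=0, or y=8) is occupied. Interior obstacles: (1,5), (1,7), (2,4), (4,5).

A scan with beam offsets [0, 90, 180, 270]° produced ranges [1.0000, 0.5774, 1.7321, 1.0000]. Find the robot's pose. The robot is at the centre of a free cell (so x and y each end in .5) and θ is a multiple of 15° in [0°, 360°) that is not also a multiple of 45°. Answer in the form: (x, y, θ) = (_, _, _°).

(x, y, θ) = (5.5, 6.5, 300°)

Enumerate (i+0.5, j+0.5, θ) over the 31 free cells and 16 admissible headings. For each, cast all 4 beams and compare to the given ranges.
  (3.5, 1.5, 60°): beam 1 = 5.0000 ≠ 1.0000 ✗
  (4.5, 6.5, 75°): beam 1 = 1.5529 ≠ 1.0000 ✗
  (2.5, 7.5, 285°): beam 1 = 6.7293 ≠ 1.0000 ✗
  …
  (5.5, 6.5, 300°): r_1=1.0000, r_2=0.5774, r_3=1.7321, r_4=1.0000 — all match ✓
Only this pose fits every beam.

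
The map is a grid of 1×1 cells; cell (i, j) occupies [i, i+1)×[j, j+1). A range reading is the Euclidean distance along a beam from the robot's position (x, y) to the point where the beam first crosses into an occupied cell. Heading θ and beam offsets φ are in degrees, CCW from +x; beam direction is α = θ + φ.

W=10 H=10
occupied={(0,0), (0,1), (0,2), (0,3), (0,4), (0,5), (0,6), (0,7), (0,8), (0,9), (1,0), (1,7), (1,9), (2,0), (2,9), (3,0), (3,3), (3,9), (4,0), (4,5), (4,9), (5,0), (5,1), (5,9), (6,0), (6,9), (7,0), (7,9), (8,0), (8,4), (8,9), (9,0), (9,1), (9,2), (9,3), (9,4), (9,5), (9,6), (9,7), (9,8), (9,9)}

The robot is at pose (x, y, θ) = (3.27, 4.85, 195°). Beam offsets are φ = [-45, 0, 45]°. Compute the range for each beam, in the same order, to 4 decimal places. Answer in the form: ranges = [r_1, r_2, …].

ranges = [2.6212, 2.3501, 4.4456]

beam 1: φ=-45°, α=150°
  dir = (cos 150°, sin 150°) = (-0.8660, 0.5000); from cell (3,4)
  next x-line at t=0.3118, next y-line at t=0.3000; Δt_x=1.1547, Δt_y=2.0000
    y: enter (3,5) at t=0.3000
    x: enter (2,5) at t=0.3118
    x: enter (1,5) at t=1.4665
    y: enter (1,6) at t=2.3000
    x: enter (0,6) at t=2.6212 ← occupied
  → r_1 = 2.6212
beam 2: φ=0°, α=195°
  dir = (cos 195°, sin 195°) = (-0.9659, -0.2588); from cell (3,4)
  next x-line at t=0.2795, next y-line at t=3.2841; Δt_x=1.0353, Δt_y=3.8637
    x: enter (2,4) at t=0.2795
    x: enter (1,4) at t=1.3148
    x: enter (0,4) at t=2.3501 ← occupied
  → r_2 = 2.3501
beam 3: φ=45°, α=240°
  dir = (cos 240°, sin 240°) = (-0.5000, -0.8660); from cell (3,4)
  next x-line at t=0.5400, next y-line at t=0.9815; Δt_x=2.0000, Δt_y=1.1547
    x: enter (2,4) at t=0.5400
    y: enter (2,3) at t=0.9815
    y: enter (2,2) at t=2.1362
    x: enter (1,2) at t=2.5400
    y: enter (1,1) at t=3.2909
    y: enter (1,0) at t=4.4456 ← occupied
  → r_3 = 4.4456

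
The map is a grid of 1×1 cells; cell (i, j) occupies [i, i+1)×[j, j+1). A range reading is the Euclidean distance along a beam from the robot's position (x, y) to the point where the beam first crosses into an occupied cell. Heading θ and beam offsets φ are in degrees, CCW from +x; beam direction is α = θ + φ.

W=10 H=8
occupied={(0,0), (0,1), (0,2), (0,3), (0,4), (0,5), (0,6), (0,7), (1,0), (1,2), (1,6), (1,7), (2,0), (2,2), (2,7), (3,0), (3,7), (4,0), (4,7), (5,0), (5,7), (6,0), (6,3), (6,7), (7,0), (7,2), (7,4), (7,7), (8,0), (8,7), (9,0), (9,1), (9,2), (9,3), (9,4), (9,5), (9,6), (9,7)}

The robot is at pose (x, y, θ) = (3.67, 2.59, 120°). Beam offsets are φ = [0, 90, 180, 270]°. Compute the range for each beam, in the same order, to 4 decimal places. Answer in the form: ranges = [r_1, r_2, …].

beam 1: φ=0°, α=120°
  direction (-0.5000, 0.8660); cell (3,2); t to first gridline: x 1.3400, y 0.4734 (then +2.0000 / +1.1547)
    (3,3) via y @ 0.4734
    (2,3) via x @ 1.3400
    (2,4) via y @ 1.6281
    (2,5) via y @ 2.7828
    (1,5) via x @ 3.3400
    (1,6) via y @ 3.9375  # hit
  → r_1 = 3.9375
beam 2: φ=90°, α=210°
  direction (-0.8660, -0.5000); cell (3,2); t to first gridline: x 0.7736, y 1.1800 (then +1.1547 / +2.0000)
    (2,2) via x @ 0.7736  # hit
  → r_2 = 0.7736
beam 3: φ=180°, α=300°
  direction (0.5000, -0.8660); cell (3,2); t to first gridline: x 0.6600, y 0.6813 (then +2.0000 / +1.1547)
    (4,2) via x @ 0.6600
    (4,1) via y @ 0.6813
    (4,0) via y @ 1.8360  # hit
  → r_3 = 1.8360
beam 4: φ=270°, α=30°
  direction (0.8660, 0.5000); cell (3,2); t to first gridline: x 0.3811, y 0.8200 (then +1.1547 / +2.0000)
    (4,2) via x @ 0.3811
    (4,3) via y @ 0.8200
    (5,3) via x @ 1.5358
    (6,3) via x @ 2.6905  # hit
  → r_4 = 2.6905

ranges = [3.9375, 0.7736, 1.8360, 2.6905]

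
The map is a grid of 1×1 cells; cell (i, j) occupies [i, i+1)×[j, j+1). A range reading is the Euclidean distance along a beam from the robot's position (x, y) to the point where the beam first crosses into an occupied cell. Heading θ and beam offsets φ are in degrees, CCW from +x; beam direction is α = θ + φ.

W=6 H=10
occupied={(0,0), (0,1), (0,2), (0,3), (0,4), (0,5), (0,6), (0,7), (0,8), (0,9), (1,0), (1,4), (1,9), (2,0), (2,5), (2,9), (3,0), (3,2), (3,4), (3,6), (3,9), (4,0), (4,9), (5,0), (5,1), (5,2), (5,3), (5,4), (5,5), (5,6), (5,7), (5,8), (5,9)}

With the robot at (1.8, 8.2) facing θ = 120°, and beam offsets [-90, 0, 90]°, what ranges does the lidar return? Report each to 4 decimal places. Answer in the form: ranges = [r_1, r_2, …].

beam 1: φ=-90°, α=30°
  d=(0.8660,0.5000)  start (1,8)  tX=0.2309 tY=1.6000  stride 1/|dx|=1.1547 1/|dy|=2.0000
    cross x-line → (2,8), t=0.2309
    cross x-line → (3,8), t=1.3856
    cross y-line → (3,9), t=1.6000 (wall)
  → r_1 = 1.6000
beam 2: φ=0°, α=120°
  d=(-0.5000,0.8660)  start (1,8)  tX=1.6000 tY=0.9238  stride 1/|dx|=2.0000 1/|dy|=1.1547
    cross y-line → (1,9), t=0.9238 (wall)
  → r_2 = 0.9238
beam 3: φ=90°, α=210°
  d=(-0.8660,-0.5000)  start (1,8)  tX=0.9238 tY=0.4000  stride 1/|dx|=1.1547 1/|dy|=2.0000
    cross y-line → (1,7), t=0.4000
    cross x-line → (0,7), t=0.9238 (wall)
  → r_3 = 0.9238

ranges = [1.6000, 0.9238, 0.9238]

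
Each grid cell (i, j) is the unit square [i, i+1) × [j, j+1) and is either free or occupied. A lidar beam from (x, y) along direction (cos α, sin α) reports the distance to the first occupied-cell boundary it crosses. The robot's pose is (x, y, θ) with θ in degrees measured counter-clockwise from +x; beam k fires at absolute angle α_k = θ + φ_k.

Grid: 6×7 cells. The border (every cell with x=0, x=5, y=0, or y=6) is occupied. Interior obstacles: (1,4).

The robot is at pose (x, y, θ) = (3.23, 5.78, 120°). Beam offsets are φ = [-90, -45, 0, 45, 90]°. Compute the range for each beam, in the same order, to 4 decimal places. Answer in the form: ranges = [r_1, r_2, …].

beam 1: φ=-90°, α=30°
  dir = (cos 30°, sin 30°) = (0.8660, 0.5000); from cell (3,5)
  next x-line at t=0.8891, next y-line at t=0.4400; Δt_x=1.1547, Δt_y=2.0000
    y: enter (3,6) at t=0.4400 ← occupied
  → r_1 = 0.4400
beam 2: φ=-45°, α=75°
  dir = (cos 75°, sin 75°) = (0.2588, 0.9659); from cell (3,5)
  next x-line at t=2.9751, next y-line at t=0.2278; Δt_x=3.8637, Δt_y=1.0353
    y: enter (3,6) at t=0.2278 ← occupied
  → r_2 = 0.2278
beam 3: φ=0°, α=120°
  dir = (cos 120°, sin 120°) = (-0.5000, 0.8660); from cell (3,5)
  next x-line at t=0.4600, next y-line at t=0.2540; Δt_x=2.0000, Δt_y=1.1547
    y: enter (3,6) at t=0.2540 ← occupied
  → r_3 = 0.2540
beam 4: φ=45°, α=165°
  dir = (cos 165°, sin 165°) = (-0.9659, 0.2588); from cell (3,5)
  next x-line at t=0.2381, next y-line at t=0.8500; Δt_x=1.0353, Δt_y=3.8637
    x: enter (2,5) at t=0.2381
    y: enter (2,6) at t=0.8500 ← occupied
  → r_4 = 0.8500
beam 5: φ=90°, α=210°
  dir = (cos 210°, sin 210°) = (-0.8660, -0.5000); from cell (3,5)
  next x-line at t=0.2656, next y-line at t=1.5600; Δt_x=1.1547, Δt_y=2.0000
    x: enter (2,5) at t=0.2656
    x: enter (1,5) at t=1.4203
    y: enter (1,4) at t=1.5600 ← occupied
  → r_5 = 1.5600

ranges = [0.4400, 0.2278, 0.2540, 0.8500, 1.5600]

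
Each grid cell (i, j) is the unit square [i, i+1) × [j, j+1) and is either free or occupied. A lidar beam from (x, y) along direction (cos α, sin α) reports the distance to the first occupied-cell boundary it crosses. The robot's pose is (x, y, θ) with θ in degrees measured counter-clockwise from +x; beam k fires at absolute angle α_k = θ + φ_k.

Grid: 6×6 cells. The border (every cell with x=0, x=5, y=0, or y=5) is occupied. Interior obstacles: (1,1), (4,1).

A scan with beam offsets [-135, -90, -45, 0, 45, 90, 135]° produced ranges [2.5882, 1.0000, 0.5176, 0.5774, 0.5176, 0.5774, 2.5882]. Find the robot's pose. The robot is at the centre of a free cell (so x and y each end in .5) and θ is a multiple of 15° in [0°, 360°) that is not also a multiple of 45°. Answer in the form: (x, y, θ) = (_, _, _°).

Enumerate (i+0.5, j+0.5, θ) over the 14 free cells and 16 admissible headings. For each, cast all 7 beams and compare to the given ranges.
  (3.5, 4.5, 60°): beam 2 = 1.7321 ≠ 1.0000 ✗
  (2.5, 1.5, 345°): beam 1 = 0.5774 ≠ 2.5882 ✗
  (2.5, 1.5, 255°): beam 1 = 3.0000 ≠ 2.5882 ✗
  …
  (1.5, 2.5, 210°): r_1=2.5882, r_2=1.0000, r_3=0.5176, r_4=0.5774, r_5=0.5176, r_6=0.5774, r_7=2.5882 — all match ✓
No second candidate reproduces the full scan.

(x, y, θ) = (1.5, 2.5, 210°)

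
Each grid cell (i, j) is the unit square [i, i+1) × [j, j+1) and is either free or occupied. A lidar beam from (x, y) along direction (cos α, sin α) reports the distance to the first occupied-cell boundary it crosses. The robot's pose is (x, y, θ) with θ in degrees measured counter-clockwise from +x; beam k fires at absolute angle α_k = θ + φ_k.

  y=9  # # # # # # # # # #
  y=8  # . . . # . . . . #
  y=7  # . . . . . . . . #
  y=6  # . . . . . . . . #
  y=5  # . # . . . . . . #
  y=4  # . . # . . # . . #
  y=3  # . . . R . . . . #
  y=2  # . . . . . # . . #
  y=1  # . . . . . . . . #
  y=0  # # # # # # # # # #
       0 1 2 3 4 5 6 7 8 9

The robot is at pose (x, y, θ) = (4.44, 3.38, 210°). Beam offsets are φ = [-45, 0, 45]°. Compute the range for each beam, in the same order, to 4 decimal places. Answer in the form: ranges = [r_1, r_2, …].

beam 1: φ=-45°, α=165°
  direction (-0.9659, 0.2588); cell (4,3); t to first gridline: x 0.4555, y 2.3955 (then +1.0353 / +3.8637)
    (3,3) via x @ 0.4555
    (2,3) via x @ 1.4908
    (2,4) via y @ 2.3955
    (1,4) via x @ 2.5261
    (0,4) via x @ 3.5614  # hit
  → r_1 = 3.5614
beam 2: φ=0°, α=210°
  direction (-0.8660, -0.5000); cell (4,3); t to first gridline: x 0.5081, y 0.7600 (then +1.1547 / +2.0000)
    (3,3) via x @ 0.5081
    (3,2) via y @ 0.7600
    (2,2) via x @ 1.6628
    (2,1) via y @ 2.7600
    (1,1) via x @ 2.8175
    (0,1) via x @ 3.9722  # hit
  → r_2 = 3.9722
beam 3: φ=45°, α=255°
  direction (-0.2588, -0.9659); cell (4,3); t to first gridline: x 1.7000, y 0.3934 (then +3.8637 / +1.0353)
    (4,2) via y @ 0.3934
    (4,1) via y @ 1.4287
    (3,1) via x @ 1.7000
    (3,0) via y @ 2.4640  # hit
  → r_3 = 2.4640

ranges = [3.5614, 3.9722, 2.4640]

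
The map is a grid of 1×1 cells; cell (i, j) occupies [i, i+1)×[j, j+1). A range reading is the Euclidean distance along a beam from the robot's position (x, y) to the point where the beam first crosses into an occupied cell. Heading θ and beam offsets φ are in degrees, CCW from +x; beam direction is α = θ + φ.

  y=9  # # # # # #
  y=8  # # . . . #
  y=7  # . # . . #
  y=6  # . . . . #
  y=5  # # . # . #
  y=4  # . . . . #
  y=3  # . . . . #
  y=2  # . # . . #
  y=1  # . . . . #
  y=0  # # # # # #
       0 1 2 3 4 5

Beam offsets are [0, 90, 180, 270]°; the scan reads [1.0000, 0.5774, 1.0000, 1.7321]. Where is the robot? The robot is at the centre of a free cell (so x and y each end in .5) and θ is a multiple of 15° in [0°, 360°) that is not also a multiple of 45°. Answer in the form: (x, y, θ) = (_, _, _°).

(x, y, θ) = (4.5, 6.5, 240°)

The pose lattice has 27·16 = 432 candidates. Test each by forward raycasting.
  (3.5, 3.5, 105°): beam 1 = 1.5529 ≠ 1.0000 ✗
  (3.5, 7.5, 345°): beam 1 = 1.5529 ≠ 1.0000 ✗
  (3.5, 6.5, 255°): beam 1 = 0.5176 ≠ 1.0000 ✗
  (3.5, 7.5, 255°): beam 1 = 1.5529 ≠ 1.0000 ✗
  (2.5, 3.5, 60°): beam 1 = 1.7321 ≠ 1.0000 ✗
  …
  (4.5, 6.5, 240°): r_1=1.0000, r_2=0.5774, r_3=1.0000, r_4=1.7321 — all match ✓
Unique over the lattice → pose = (4.5, 6.5, 240°).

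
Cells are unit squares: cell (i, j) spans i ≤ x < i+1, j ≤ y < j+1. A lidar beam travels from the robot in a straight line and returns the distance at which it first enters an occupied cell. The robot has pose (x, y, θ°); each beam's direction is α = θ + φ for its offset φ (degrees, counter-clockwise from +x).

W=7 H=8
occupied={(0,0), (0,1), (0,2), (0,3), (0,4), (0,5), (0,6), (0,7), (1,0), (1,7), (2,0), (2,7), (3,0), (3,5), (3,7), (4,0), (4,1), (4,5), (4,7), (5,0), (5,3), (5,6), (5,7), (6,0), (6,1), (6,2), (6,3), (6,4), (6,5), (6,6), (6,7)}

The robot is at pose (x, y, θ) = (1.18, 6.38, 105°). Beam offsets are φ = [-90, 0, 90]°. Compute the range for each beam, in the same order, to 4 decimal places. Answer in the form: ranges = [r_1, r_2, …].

beam 1: φ=-90°, α=15°
  cosα=0.9659 sinα=0.2588 | (1,6) | tMaxX 0.8489 tMaxY 2.3955 | tΔX 1.0353 tΔY 3.8637
    t=0.8489 [x] (2,6)
    t=1.8842 [x] (3,6)
    t=2.3955 [y] (3,7) — stop
  → r_1 = 2.3955
beam 2: φ=0°, α=105°
  cosα=-0.2588 sinα=0.9659 | (1,6) | tMaxX 0.6955 tMaxY 0.6419 | tΔX 3.8637 tΔY 1.0353
    t=0.6419 [y] (1,7) — stop
  → r_2 = 0.6419
beam 3: φ=90°, α=195°
  cosα=-0.9659 sinα=-0.2588 | (1,6) | tMaxX 0.1863 tMaxY 1.4682 | tΔX 1.0353 tΔY 3.8637
    t=0.1863 [x] (0,6) — stop
  → r_3 = 0.1863

ranges = [2.3955, 0.6419, 0.1863]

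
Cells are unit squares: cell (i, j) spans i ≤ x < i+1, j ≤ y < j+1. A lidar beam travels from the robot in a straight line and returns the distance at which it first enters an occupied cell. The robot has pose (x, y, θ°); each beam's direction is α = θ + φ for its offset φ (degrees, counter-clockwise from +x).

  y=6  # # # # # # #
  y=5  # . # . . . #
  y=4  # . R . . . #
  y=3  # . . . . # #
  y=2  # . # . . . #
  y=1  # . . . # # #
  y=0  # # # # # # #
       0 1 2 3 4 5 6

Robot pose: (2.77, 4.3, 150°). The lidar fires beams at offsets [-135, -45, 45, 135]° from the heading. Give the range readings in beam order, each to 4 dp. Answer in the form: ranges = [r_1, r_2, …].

beam 1: φ=-135°, α=15°
  cosα=0.9659 sinα=0.2588 | (2,4) | tMaxX 0.2381 tMaxY 2.7046 | tΔX 1.0353 tΔY 3.8637
    t=0.2381 [x] (3,4)
    t=1.2734 [x] (4,4)
    t=2.3087 [x] (5,4)
    t=2.7046 [y] (5,5)
    t=3.3439 [x] (6,5) — stop
  → r_1 = 3.3439
beam 2: φ=-45°, α=105°
  cosα=-0.2588 sinα=0.9659 | (2,4) | tMaxX 2.9751 tMaxY 0.7247 | tΔX 3.8637 tΔY 1.0353
    t=0.7247 [y] (2,5) — stop
  → r_2 = 0.7247
beam 3: φ=45°, α=195°
  cosα=-0.9659 sinα=-0.2588 | (2,4) | tMaxX 0.7972 tMaxY 1.1591 | tΔX 1.0353 tΔY 3.8637
    t=0.7972 [x] (1,4)
    t=1.1591 [y] (1,3)
    t=1.8324 [x] (0,3) — stop
  → r_3 = 1.8324
beam 4: φ=135°, α=285°
  cosα=0.2588 sinα=-0.9659 | (2,4) | tMaxX 0.8887 tMaxY 0.3106 | tΔX 3.8637 tΔY 1.0353
    t=0.3106 [y] (2,3)
    t=0.8887 [x] (3,3)
    t=1.3459 [y] (3,2)
    t=2.3811 [y] (3,1)
    t=3.4164 [y] (3,0) — stop
  → r_4 = 3.4164

ranges = [3.3439, 0.7247, 1.8324, 3.4164]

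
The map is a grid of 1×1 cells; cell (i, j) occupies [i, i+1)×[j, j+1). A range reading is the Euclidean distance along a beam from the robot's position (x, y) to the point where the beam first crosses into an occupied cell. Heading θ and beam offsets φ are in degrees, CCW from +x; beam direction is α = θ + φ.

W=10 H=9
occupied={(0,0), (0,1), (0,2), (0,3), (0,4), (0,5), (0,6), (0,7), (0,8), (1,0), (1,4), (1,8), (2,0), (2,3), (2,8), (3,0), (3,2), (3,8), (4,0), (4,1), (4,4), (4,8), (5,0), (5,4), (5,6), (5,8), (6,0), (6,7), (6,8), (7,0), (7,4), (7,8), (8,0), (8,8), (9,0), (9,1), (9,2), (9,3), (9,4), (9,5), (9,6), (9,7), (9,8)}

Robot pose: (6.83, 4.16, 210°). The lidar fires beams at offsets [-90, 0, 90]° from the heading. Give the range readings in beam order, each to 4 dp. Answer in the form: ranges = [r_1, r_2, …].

beam 1: φ=-90°, α=120°
  direction (-0.5000, 0.8660); cell (6,4); t to first gridline: x 1.6600, y 0.9699 (then +2.0000 / +1.1547)
    (6,5) via y @ 0.9699
    (5,5) via x @ 1.6600
    (5,6) via y @ 2.1246  # hit
  → r_1 = 2.1246
beam 2: φ=0°, α=210°
  direction (-0.8660, -0.5000); cell (6,4); t to first gridline: x 0.9584, y 0.3200 (then +1.1547 / +2.0000)
    (6,3) via y @ 0.3200
    (5,3) via x @ 0.9584
    (4,3) via x @ 2.1131
    (4,2) via y @ 2.3200
    (3,2) via x @ 3.2678  # hit
  → r_2 = 3.2678
beam 3: φ=90°, α=300°
  direction (0.5000, -0.8660); cell (6,4); t to first gridline: x 0.3400, y 0.1848 (then +2.0000 / +1.1547)
    (6,3) via y @ 0.1848
    (7,3) via x @ 0.3400
    (7,2) via y @ 1.3395
    (8,2) via x @ 2.3400
    (8,1) via y @ 2.4942
    (8,0) via y @ 3.6489  # hit
  → r_3 = 3.6489

ranges = [2.1246, 3.2678, 3.6489]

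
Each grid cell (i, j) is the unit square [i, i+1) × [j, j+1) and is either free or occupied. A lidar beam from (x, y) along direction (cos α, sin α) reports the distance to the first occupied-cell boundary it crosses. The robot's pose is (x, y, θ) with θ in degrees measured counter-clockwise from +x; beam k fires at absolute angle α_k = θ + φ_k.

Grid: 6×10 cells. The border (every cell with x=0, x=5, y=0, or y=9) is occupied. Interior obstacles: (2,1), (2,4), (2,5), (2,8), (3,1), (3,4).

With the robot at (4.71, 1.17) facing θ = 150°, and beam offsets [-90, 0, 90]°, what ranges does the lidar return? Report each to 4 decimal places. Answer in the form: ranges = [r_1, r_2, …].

ranges = [0.5800, 0.8198, 0.1963]

beam 1: φ=-90°, α=60°
  d=(0.5000,0.8660)  start (4,1)  tX=0.5800 tY=0.9584  stride 1/|dx|=2.0000 1/|dy|=1.1547
    cross x-line → (5,1), t=0.5800 (wall)
  → r_1 = 0.5800
beam 2: φ=0°, α=150°
  d=(-0.8660,0.5000)  start (4,1)  tX=0.8198 tY=1.6600  stride 1/|dx|=1.1547 1/|dy|=2.0000
    cross x-line → (3,1), t=0.8198 (wall)
  → r_2 = 0.8198
beam 3: φ=90°, α=240°
  d=(-0.5000,-0.8660)  start (4,1)  tX=1.4200 tY=0.1963  stride 1/|dx|=2.0000 1/|dy|=1.1547
    cross y-line → (4,0), t=0.1963 (wall)
  → r_3 = 0.1963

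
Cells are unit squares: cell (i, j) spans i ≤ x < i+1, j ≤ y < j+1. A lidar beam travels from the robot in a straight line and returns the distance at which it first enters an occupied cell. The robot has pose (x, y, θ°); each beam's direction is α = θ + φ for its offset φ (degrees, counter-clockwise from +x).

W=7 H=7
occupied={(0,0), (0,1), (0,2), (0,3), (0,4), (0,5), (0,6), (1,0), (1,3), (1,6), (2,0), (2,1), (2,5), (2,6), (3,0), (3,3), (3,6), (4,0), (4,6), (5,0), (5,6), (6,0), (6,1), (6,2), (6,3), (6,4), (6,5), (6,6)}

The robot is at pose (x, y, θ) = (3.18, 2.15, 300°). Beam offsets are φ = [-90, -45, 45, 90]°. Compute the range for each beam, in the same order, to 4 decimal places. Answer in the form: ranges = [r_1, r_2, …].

beam 1: φ=-90°, α=210°
  d=(-0.8660,-0.5000)  start (3,2)  tX=0.2078 tY=0.3000  stride 1/|dx|=1.1547 1/|dy|=2.0000
    cross x-line → (2,2), t=0.2078
    cross y-line → (2,1), t=0.3000 (wall)
  → r_1 = 0.3000
beam 2: φ=-45°, α=255°
  d=(-0.2588,-0.9659)  start (3,2)  tX=0.6955 tY=0.1553  stride 1/|dx|=3.8637 1/|dy|=1.0353
    cross y-line → (3,1), t=0.1553
    cross x-line → (2,1), t=0.6955 (wall)
  → r_2 = 0.6955
beam 3: φ=45°, α=345°
  d=(0.9659,-0.2588)  start (3,2)  tX=0.8489 tY=0.5796  stride 1/|dx|=1.0353 1/|dy|=3.8637
    cross y-line → (3,1), t=0.5796
    cross x-line → (4,1), t=0.8489
    cross x-line → (5,1), t=1.8842
    cross x-line → (6,1), t=2.9195 (wall)
  → r_3 = 2.9195
beam 4: φ=90°, α=30°
  d=(0.8660,0.5000)  start (3,2)  tX=0.9469 tY=1.7000  stride 1/|dx|=1.1547 1/|dy|=2.0000
    cross x-line → (4,2), t=0.9469
    cross y-line → (4,3), t=1.7000
    cross x-line → (5,3), t=2.1016
    cross x-line → (6,3), t=3.2563 (wall)
  → r_4 = 3.2563

ranges = [0.3000, 0.6955, 2.9195, 3.2563]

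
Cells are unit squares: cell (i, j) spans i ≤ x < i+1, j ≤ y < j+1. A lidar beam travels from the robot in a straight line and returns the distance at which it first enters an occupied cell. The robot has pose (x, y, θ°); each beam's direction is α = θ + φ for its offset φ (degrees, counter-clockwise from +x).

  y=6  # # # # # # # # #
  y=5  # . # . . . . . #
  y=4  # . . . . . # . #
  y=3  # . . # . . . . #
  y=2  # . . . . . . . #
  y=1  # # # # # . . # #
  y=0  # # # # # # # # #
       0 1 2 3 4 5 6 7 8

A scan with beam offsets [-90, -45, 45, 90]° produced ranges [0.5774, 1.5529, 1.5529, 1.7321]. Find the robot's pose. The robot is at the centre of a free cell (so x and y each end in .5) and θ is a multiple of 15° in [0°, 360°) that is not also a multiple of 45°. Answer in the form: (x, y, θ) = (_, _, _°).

Candidates: 27 free-cell centres × 16 headings = 432 poses. Raycast each; keep the one whose scan matches to 4 dp.
  (6.5, 5.5, 240°): beam 1 = 1.0000 ≠ 0.5774 ✗
  (4.5, 2.5, 330°): beam 2 = 0.5176 ≠ 1.5529 ✗
  (5.5, 1.5, 15°): beam 1 = 0.5176 ≠ 0.5774 ✗
  (4.5, 2.5, 75°): beam 1 = 2.5882 ≠ 0.5774 ✗
  …
  (2.5, 3.5, 120°): r_1=0.5774, r_2=1.5529, r_3=1.5529, r_4=1.7321 — all match ✓
No second candidate reproduces the full scan.

(x, y, θ) = (2.5, 3.5, 120°)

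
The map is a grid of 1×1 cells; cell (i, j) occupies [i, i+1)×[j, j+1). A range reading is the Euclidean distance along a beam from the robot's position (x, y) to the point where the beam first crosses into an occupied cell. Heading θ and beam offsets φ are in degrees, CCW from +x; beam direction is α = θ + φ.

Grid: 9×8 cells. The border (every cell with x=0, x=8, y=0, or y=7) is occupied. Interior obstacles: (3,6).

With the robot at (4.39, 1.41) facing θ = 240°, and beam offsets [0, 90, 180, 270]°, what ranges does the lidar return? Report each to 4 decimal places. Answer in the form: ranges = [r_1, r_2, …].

ranges = [0.4734, 0.8200, 6.4548, 3.9144]

beam 1: φ=0°, α=240°
  dir = (cos 240°, sin 240°) = (-0.5000, -0.8660); from cell (4,1)
  next x-line at t=0.7800, next y-line at t=0.4734; Δt_x=2.0000, Δt_y=1.1547
    y: enter (4,0) at t=0.4734 ← occupied
  → r_1 = 0.4734
beam 2: φ=90°, α=330°
  dir = (cos 330°, sin 330°) = (0.8660, -0.5000); from cell (4,1)
  next x-line at t=0.7044, next y-line at t=0.8200; Δt_x=1.1547, Δt_y=2.0000
    x: enter (5,1) at t=0.7044
    y: enter (5,0) at t=0.8200 ← occupied
  → r_2 = 0.8200
beam 3: φ=180°, α=60°
  dir = (cos 60°, sin 60°) = (0.5000, 0.8660); from cell (4,1)
  next x-line at t=1.2200, next y-line at t=0.6813; Δt_x=2.0000, Δt_y=1.1547
    y: enter (4,2) at t=0.6813
    x: enter (5,2) at t=1.2200
    y: enter (5,3) at t=1.8360
    y: enter (5,4) at t=2.9907
    x: enter (6,4) at t=3.2200
    y: enter (6,5) at t=4.1454
    x: enter (7,5) at t=5.2200
    y: enter (7,6) at t=5.3001
    y: enter (7,7) at t=6.4548 ← occupied
  → r_3 = 6.4548
beam 4: φ=270°, α=150°
  dir = (cos 150°, sin 150°) = (-0.8660, 0.5000); from cell (4,1)
  next x-line at t=0.4503, next y-line at t=1.1800; Δt_x=1.1547, Δt_y=2.0000
    x: enter (3,1) at t=0.4503
    y: enter (3,2) at t=1.1800
    x: enter (2,2) at t=1.6050
    x: enter (1,2) at t=2.7597
    y: enter (1,3) at t=3.1800
    x: enter (0,3) at t=3.9144 ← occupied
  → r_4 = 3.9144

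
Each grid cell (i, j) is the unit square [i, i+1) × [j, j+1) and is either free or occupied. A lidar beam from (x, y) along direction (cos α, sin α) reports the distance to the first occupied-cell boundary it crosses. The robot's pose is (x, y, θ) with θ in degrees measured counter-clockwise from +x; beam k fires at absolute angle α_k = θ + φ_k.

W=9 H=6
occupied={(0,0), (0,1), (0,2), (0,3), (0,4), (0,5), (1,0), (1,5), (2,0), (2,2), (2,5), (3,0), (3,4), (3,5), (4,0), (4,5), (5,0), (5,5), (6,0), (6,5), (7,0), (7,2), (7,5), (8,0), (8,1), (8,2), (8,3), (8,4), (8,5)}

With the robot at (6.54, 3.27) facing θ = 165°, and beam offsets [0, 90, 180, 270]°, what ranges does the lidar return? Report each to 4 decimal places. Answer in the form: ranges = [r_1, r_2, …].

ranges = [2.8205, 2.3501, 1.0432, 1.7910]

beam 1: φ=0°, α=165°
  d=(-0.9659,0.2588)  start (6,3)  tX=0.5590 tY=2.8205  stride 1/|dx|=1.0353 1/|dy|=3.8637
    cross x-line → (5,3), t=0.5590
    cross x-line → (4,3), t=1.5943
    cross x-line → (3,3), t=2.6296
    cross y-line → (3,4), t=2.8205 (wall)
  → r_1 = 2.8205
beam 2: φ=90°, α=255°
  d=(-0.2588,-0.9659)  start (6,3)  tX=2.0864 tY=0.2795  stride 1/|dx|=3.8637 1/|dy|=1.0353
    cross y-line → (6,2), t=0.2795
    cross y-line → (6,1), t=1.3148
    cross x-line → (5,1), t=2.0864
    cross y-line → (5,0), t=2.3501 (wall)
  → r_2 = 2.3501
beam 3: φ=180°, α=345°
  d=(0.9659,-0.2588)  start (6,3)  tX=0.4762 tY=1.0432  stride 1/|dx|=1.0353 1/|dy|=3.8637
    cross x-line → (7,3), t=0.4762
    cross y-line → (7,2), t=1.0432 (wall)
  → r_3 = 1.0432
beam 4: φ=270°, α=75°
  d=(0.2588,0.9659)  start (6,3)  tX=1.7773 tY=0.7558  stride 1/|dx|=3.8637 1/|dy|=1.0353
    cross y-line → (6,4), t=0.7558
    cross x-line → (7,4), t=1.7773
    cross y-line → (7,5), t=1.7910 (wall)
  → r_4 = 1.7910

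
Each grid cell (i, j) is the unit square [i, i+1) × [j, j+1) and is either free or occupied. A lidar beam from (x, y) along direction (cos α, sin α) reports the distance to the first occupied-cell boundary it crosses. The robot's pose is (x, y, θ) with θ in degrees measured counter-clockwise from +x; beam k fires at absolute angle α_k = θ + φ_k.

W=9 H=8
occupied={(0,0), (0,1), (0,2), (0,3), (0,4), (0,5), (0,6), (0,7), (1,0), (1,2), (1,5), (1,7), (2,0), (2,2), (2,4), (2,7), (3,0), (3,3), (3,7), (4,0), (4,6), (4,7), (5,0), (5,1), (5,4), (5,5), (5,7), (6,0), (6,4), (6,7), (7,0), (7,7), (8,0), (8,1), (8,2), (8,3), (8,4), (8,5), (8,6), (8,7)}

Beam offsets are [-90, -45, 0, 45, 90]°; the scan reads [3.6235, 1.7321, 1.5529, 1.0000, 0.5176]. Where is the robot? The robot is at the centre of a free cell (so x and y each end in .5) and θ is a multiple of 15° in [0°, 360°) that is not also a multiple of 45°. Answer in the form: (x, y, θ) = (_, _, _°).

Enumerate (i+0.5, j+0.5, θ) over the 32 free cells and 16 admissible headings. For each, cast all 5 beams and compare to the given ranges.
  (6.5, 3.5, 75°): beam 1 = 1.5529 ≠ 3.6235 ✗
  (2.5, 3.5, 255°): beam 1 = 1.5529 ≠ 3.6235 ✗
  (6.5, 1.5, 300°): beam 1 = 0.5774 ≠ 3.6235 ✗
  (3.5, 5.5, 285°): beam 1 = 1.5529 ≠ 3.6235 ✗
  (4.5, 2.5, 195°): beam 1 = 4.6587 ≠ 3.6235 ✗
  …
  (7.5, 2.5, 255°): r_1=3.6235, r_2=1.7321, r_3=1.5529, r_4=1.0000, r_5=0.5176 — all match ✓
Unique over the lattice → pose = (7.5, 2.5, 255°).

(x, y, θ) = (7.5, 2.5, 255°)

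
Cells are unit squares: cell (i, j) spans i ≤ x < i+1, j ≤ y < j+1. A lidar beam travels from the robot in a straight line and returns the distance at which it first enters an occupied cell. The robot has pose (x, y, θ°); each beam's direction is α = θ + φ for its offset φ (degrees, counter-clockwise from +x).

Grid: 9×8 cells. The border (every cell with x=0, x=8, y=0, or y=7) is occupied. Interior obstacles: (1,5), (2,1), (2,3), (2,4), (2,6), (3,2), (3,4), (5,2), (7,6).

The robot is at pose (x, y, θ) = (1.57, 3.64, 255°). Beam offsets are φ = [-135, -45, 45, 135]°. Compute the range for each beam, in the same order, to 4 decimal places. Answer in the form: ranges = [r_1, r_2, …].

beam 1: φ=-135°, α=120°
  d=(-0.5000,0.8660)  start (1,3)  tX=1.1400 tY=0.4157  stride 1/|dx|=2.0000 1/|dy|=1.1547
    cross y-line → (1,4), t=0.4157
    cross x-line → (0,4), t=1.1400 (wall)
  → r_1 = 1.1400
beam 2: φ=-45°, α=210°
  d=(-0.8660,-0.5000)  start (1,3)  tX=0.6582 tY=1.2800  stride 1/|dx|=1.1547 1/|dy|=2.0000
    cross x-line → (0,3), t=0.6582 (wall)
  → r_2 = 0.6582
beam 3: φ=45°, α=300°
  d=(0.5000,-0.8660)  start (1,3)  tX=0.8600 tY=0.7390  stride 1/|dx|=2.0000 1/|dy|=1.1547
    cross y-line → (1,2), t=0.7390
    cross x-line → (2,2), t=0.8600
    cross y-line → (2,1), t=1.8937 (wall)
  → r_3 = 1.8937
beam 4: φ=135°, α=30°
  d=(0.8660,0.5000)  start (1,3)  tX=0.4965 tY=0.7200  stride 1/|dx|=1.1547 1/|dy|=2.0000
    cross x-line → (2,3), t=0.4965 (wall)
  → r_4 = 0.4965

ranges = [1.1400, 0.6582, 1.8937, 0.4965]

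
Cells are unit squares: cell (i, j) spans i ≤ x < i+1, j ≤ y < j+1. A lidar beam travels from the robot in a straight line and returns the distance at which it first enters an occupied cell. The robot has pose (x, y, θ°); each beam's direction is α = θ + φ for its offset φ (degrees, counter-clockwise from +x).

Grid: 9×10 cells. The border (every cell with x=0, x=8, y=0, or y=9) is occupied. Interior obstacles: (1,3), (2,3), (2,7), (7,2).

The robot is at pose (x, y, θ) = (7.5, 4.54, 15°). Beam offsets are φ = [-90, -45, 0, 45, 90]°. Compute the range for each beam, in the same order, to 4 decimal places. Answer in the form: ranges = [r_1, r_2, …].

ranges = [1.5943, 0.5774, 0.5176, 1.0000, 4.6173]

beam 1: φ=-90°, α=285°
  dir = (cos 285°, sin 285°) = (0.2588, -0.9659); from cell (7,4)
  next x-line at t=1.9319, next y-line at t=0.5590; Δt_x=3.8637, Δt_y=1.0353
    y: enter (7,3) at t=0.5590
    y: enter (7,2) at t=1.5943 ← occupied
  → r_1 = 1.5943
beam 2: φ=-45°, α=330°
  dir = (cos 330°, sin 330°) = (0.8660, -0.5000); from cell (7,4)
  next x-line at t=0.5774, next y-line at t=1.0800; Δt_x=1.1547, Δt_y=2.0000
    x: enter (8,4) at t=0.5774 ← occupied
  → r_2 = 0.5774
beam 3: φ=0°, α=15°
  dir = (cos 15°, sin 15°) = (0.9659, 0.2588); from cell (7,4)
  next x-line at t=0.5176, next y-line at t=1.7773; Δt_x=1.0353, Δt_y=3.8637
    x: enter (8,4) at t=0.5176 ← occupied
  → r_3 = 0.5176
beam 4: φ=45°, α=60°
  dir = (cos 60°, sin 60°) = (0.5000, 0.8660); from cell (7,4)
  next x-line at t=1.0000, next y-line at t=0.5312; Δt_x=2.0000, Δt_y=1.1547
    y: enter (7,5) at t=0.5312
    x: enter (8,5) at t=1.0000 ← occupied
  → r_4 = 1.0000
beam 5: φ=90°, α=105°
  dir = (cos 105°, sin 105°) = (-0.2588, 0.9659); from cell (7,4)
  next x-line at t=1.9319, next y-line at t=0.4762; Δt_x=3.8637, Δt_y=1.0353
    y: enter (7,5) at t=0.4762
    y: enter (7,6) at t=1.5115
    x: enter (6,6) at t=1.9319
    y: enter (6,7) at t=2.5468
    y: enter (6,8) at t=3.5821
    y: enter (6,9) at t=4.6173 ← occupied
  → r_5 = 4.6173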